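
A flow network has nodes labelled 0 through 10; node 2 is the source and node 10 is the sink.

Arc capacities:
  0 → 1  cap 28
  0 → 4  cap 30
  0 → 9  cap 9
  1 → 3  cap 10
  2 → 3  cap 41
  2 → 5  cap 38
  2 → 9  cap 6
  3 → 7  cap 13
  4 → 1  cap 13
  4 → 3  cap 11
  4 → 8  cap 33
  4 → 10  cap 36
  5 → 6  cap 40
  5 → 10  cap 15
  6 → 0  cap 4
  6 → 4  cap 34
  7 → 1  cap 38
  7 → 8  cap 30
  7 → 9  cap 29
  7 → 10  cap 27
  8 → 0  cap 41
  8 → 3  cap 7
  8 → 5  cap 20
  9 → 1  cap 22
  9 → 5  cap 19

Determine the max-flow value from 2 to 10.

augment #1: 2→5→10 bottleneck 15, total now 15
augment #2: 2→3→7→10 bottleneck 13, total now 28
augment #3: 2→5→6→4→10 bottleneck 23, total now 51
augment #4: 2→9→5→6→4→10 bottleneck 6, total now 57

Maximum flow value: 57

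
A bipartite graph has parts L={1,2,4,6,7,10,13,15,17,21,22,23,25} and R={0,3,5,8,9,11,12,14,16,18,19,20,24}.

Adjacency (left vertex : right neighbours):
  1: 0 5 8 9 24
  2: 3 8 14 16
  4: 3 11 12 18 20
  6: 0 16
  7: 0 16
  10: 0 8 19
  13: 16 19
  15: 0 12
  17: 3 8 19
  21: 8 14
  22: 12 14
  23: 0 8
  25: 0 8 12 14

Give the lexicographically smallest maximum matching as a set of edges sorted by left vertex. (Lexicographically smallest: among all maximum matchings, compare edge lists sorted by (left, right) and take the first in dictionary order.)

|M| = 9 (so the lex-smallest maximum matching has 9 edges)
process left vertices in ascending order; for each, take the smallest-labelled available neighbour that still permits 9 edges overall, or leave it unmatched if none does
lex-smallest matching: {1-5, 2-3, 4-11, 6-0, 7-16, 10-8, 13-19, 15-12, 21-14}

Lex-smallest maximum matching: {(1,5), (2,3), (4,11), (6,0), (7,16), (10,8), (13,19), (15,12), (21,14)}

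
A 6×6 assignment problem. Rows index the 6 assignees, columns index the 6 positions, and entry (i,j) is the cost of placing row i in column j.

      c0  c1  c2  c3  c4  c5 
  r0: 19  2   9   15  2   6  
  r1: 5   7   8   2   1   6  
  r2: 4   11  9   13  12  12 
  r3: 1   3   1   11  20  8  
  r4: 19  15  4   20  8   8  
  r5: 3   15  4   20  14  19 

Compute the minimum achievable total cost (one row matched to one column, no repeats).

Minimum assignment cost: 23

optimal assignment: row0→col4 (cost 2), row1→col3 (cost 2), row2→col0 (cost 4), row3→col1 (cost 3), row4→col5 (cost 8), row5→col2 (cost 4)
total = 2 + 2 + 4 + 3 + 8 + 4 = 23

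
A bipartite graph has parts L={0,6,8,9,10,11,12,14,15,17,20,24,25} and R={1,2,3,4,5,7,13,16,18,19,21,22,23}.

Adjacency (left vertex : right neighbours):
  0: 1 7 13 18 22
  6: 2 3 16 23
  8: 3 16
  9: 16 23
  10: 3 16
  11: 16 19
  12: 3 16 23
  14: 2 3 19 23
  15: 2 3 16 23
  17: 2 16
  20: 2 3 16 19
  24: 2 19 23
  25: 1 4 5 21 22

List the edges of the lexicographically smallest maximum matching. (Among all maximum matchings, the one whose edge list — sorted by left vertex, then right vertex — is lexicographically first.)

|M| = 7 (so the lex-smallest maximum matching has 7 edges)
process left vertices in ascending order; for each, take the smallest-labelled available neighbour that still permits 7 edges overall, or leave it unmatched if none does
lex-smallest matching: {0-1, 6-2, 8-3, 9-16, 11-19, 12-23, 25-4}

Lex-smallest maximum matching: {(0,1), (6,2), (8,3), (9,16), (11,19), (12,23), (25,4)}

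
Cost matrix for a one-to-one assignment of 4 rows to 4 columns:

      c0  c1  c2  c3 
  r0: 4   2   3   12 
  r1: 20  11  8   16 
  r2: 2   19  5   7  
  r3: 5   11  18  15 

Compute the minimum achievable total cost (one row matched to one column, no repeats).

Minimum assignment cost: 22

optimal assignment: row0→col1 (cost 2), row1→col2 (cost 8), row2→col3 (cost 7), row3→col0 (cost 5)
total = 2 + 8 + 7 + 5 = 22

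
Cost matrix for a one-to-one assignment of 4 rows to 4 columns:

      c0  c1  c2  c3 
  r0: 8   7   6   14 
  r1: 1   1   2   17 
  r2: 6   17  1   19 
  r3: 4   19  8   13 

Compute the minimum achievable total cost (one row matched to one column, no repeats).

optimal assignment: row0→col3 (cost 14), row1→col1 (cost 1), row2→col2 (cost 1), row3→col0 (cost 4)
total = 14 + 1 + 1 + 4 = 20

Minimum assignment cost: 20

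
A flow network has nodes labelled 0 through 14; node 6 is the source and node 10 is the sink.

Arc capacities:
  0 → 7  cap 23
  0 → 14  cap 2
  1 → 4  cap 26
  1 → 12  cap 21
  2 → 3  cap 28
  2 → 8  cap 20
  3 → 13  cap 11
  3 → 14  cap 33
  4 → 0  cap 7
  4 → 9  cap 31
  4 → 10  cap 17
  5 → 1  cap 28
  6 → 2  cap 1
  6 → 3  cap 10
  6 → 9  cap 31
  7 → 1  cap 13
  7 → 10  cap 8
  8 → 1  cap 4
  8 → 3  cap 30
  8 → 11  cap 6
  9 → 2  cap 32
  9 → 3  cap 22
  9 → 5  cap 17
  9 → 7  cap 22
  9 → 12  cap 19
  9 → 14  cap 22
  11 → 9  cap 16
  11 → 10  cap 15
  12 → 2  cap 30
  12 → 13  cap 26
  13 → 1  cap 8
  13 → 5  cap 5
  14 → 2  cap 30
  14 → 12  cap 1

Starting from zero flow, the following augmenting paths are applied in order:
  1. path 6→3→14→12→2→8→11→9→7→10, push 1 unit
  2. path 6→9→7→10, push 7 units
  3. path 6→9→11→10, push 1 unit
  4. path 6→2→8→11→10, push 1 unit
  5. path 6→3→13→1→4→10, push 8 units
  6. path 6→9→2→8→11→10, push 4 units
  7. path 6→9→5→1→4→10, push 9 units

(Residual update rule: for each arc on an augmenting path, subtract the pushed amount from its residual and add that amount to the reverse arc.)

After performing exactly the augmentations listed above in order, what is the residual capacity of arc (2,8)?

Residual capacity of (2,8): 14

after path 1 (6→3→14→12→2→8→11→9→7→10, push 1): res(2,8)=19
after path 2 (6→9→7→10, push 7): res(2,8)=19
after path 3 (6→9→11→10, push 1): res(2,8)=19
after path 4 (6→2→8→11→10, push 1): res(2,8)=18
after path 5 (6→3→13→1→4→10, push 8): res(2,8)=18
after path 6 (6→9→2→8→11→10, push 4): res(2,8)=14
after path 7 (6→9→5→1→4→10, push 9): res(2,8)=14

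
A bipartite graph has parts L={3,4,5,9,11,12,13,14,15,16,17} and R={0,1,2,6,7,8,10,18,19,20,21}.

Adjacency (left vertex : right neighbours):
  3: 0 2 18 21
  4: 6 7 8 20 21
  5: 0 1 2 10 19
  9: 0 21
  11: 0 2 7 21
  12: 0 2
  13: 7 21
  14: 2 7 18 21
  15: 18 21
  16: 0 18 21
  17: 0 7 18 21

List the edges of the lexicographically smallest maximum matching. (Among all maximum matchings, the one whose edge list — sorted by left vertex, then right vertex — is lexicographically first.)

Lex-smallest maximum matching: {(3,0), (4,6), (5,1), (9,21), (11,2), (13,7), (14,18)}

|M| = 7 (so the lex-smallest maximum matching has 7 edges)
process left vertices in ascending order; for each, take the smallest-labelled available neighbour that still permits 7 edges overall, or leave it unmatched if none does
lex-smallest matching: {3-0, 4-6, 5-1, 9-21, 11-2, 13-7, 14-18}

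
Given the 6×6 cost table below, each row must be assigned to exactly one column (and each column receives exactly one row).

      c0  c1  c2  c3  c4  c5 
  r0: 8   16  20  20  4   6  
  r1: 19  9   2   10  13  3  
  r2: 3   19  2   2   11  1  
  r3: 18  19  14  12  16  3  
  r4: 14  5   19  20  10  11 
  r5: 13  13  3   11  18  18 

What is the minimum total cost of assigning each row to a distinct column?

one of 2 optimal assignments: row0→col4 (cost 4), row1→col2 (cost 2), row2→col0 (cost 3), row3→col5 (cost 3), row4→col1 (cost 5), row5→col3 (cost 11)
total = 4 + 2 + 3 + 3 + 5 + 11 = 28

Minimum assignment cost: 28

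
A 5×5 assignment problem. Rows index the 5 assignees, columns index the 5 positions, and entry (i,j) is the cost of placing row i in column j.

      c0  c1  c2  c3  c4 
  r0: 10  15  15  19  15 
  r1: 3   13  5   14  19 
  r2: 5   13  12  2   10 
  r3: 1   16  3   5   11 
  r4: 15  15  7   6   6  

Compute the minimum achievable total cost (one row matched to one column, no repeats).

Minimum assignment cost: 29

one of 2 optimal assignments: row0→col1 (cost 15), row1→col0 (cost 3), row2→col3 (cost 2), row3→col2 (cost 3), row4→col4 (cost 6)
total = 15 + 3 + 2 + 3 + 6 = 29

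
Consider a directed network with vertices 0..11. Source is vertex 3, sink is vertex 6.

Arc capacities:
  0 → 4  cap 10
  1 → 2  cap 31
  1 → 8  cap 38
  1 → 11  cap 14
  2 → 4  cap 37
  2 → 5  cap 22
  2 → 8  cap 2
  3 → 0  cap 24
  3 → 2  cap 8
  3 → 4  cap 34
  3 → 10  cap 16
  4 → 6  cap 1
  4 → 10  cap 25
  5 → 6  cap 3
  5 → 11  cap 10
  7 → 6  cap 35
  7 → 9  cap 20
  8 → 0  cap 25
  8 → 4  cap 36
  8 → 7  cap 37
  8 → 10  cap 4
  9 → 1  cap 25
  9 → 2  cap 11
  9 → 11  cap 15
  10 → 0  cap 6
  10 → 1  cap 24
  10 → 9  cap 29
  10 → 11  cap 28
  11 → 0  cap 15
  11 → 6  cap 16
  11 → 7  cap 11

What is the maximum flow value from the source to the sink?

augment #1: 3→4→6 bottleneck 1, total now 1
augment #2: 3→2→5→6 bottleneck 3, total now 4
augment #3: 3→10→11→6 bottleneck 16, total now 20
augment #4: 3→2→8→7→6 bottleneck 2, total now 22
augment #5: 3→2→5→11→7→6 bottleneck 3, total now 25
augment #6: 3→4→10→11→7→6 bottleneck 8, total now 33
augment #7: 3→4→10→1→8→7→6 bottleneck 17, total now 50

Maximum flow value: 50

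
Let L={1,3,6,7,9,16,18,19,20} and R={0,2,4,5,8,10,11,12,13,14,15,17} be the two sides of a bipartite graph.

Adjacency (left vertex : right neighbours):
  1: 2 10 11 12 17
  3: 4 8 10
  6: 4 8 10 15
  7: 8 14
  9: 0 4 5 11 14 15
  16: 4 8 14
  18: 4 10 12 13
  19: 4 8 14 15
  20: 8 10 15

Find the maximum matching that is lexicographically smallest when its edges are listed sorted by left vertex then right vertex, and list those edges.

|M| = 8 (so the lex-smallest maximum matching has 8 edges)
process left vertices in ascending order; for each, take the smallest-labelled available neighbour that still permits 8 edges overall, or leave it unmatched if none does
lex-smallest matching: {1-2, 3-4, 6-8, 7-14, 9-0, 18-12, 19-15, 20-10}

Lex-smallest maximum matching: {(1,2), (3,4), (6,8), (7,14), (9,0), (18,12), (19,15), (20,10)}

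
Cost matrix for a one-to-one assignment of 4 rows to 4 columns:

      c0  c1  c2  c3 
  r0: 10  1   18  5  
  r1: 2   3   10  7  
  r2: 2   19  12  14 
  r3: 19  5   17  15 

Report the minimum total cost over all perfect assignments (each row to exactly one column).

optimal assignment: row0→col3 (cost 5), row1→col2 (cost 10), row2→col0 (cost 2), row3→col1 (cost 5)
total = 5 + 10 + 2 + 5 = 22

Minimum assignment cost: 22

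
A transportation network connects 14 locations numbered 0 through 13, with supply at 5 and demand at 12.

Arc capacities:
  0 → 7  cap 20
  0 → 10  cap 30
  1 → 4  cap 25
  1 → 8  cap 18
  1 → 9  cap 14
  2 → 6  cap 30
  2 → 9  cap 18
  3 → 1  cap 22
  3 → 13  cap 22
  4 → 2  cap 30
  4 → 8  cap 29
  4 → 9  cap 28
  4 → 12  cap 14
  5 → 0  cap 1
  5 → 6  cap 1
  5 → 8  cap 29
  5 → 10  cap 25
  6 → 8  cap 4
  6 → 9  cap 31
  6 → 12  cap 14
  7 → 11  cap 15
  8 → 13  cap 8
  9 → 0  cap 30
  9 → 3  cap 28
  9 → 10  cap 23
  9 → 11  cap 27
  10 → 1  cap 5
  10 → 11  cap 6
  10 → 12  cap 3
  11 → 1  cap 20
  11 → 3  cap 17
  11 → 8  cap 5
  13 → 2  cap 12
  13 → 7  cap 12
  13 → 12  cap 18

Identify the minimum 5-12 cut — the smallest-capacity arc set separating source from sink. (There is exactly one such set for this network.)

Min-cut arcs: {(5,0), (5,6), (8,13), (10,1), (10,11), (10,12)} (total capacity 24)

augment #1: 5→6→12 push 1
augment #2: 5→10→12 push 3
augment #3: 5→8→13→12 push 8
augment #4: 5→10→1→4→12 push 5
augment #5: 5→10→11→1→4→12 push 6
augment #6: 5→0→7→11→1→4→12 push 1
max flow = 24; residual-reachable set from 5 gives S-side
cut edges (S→T): {(5,0), (5,6), (8,13), (10,1), (10,11), (10,12)} total cap 24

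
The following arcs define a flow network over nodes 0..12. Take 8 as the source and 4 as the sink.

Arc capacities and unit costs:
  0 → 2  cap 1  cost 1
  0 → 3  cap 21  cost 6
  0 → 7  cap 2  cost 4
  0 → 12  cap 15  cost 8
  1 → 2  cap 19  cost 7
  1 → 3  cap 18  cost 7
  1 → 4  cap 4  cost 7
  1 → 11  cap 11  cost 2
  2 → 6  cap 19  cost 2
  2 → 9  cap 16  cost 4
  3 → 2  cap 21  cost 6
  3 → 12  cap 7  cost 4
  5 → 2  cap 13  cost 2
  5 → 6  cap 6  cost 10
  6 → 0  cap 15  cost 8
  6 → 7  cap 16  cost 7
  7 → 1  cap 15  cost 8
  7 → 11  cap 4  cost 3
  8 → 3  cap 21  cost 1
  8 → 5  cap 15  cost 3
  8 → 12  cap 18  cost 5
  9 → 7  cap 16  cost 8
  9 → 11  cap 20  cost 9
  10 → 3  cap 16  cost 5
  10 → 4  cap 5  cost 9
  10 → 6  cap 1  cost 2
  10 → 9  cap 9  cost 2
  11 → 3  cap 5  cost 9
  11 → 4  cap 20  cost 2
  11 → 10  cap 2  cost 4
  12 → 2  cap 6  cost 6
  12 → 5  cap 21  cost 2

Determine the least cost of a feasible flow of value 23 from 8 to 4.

shortest-cost path #1: 8→5→2→6→7→11→4 push 4 @ unit cost 19 (adds 76)
shortest-cost path #2: 8→5→2→9→11→4 push 9 @ unit cost 20 (adds 180)
shortest-cost path #3: 8→3→2→9→11→4 push 7 @ unit cost 22 (adds 154)
shortest-cost path #4: 8→3→2→6→7→1→4 push 3 @ unit cost 31 (adds 93)
total cost = 503

Minimum cost for 23 units: 503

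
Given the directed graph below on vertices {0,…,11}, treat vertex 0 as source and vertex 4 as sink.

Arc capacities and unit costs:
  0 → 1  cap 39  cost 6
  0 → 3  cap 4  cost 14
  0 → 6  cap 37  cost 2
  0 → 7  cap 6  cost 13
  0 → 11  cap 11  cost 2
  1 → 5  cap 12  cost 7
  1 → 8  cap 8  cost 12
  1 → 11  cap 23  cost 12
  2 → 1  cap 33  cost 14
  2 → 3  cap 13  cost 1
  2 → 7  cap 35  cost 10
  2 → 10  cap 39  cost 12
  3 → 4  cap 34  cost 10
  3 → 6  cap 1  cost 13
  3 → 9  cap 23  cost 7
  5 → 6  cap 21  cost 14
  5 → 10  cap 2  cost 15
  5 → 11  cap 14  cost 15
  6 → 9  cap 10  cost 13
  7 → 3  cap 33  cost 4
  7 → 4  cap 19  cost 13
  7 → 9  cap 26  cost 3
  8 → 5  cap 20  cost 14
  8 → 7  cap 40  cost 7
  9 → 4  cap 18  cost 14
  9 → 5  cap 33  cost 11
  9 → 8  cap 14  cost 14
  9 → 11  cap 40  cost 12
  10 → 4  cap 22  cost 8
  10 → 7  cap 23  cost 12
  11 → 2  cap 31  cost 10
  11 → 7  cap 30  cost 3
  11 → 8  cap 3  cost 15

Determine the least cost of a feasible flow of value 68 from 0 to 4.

shortest-cost path #1: 0→11→7→4 push 11 @ unit cost 18 (adds 198)
shortest-cost path #2: 0→3→4 push 4 @ unit cost 24 (adds 96)
shortest-cost path #3: 0→7→4 push 6 @ unit cost 26 (adds 156)
shortest-cost path #4: 0→6→9→4 push 10 @ unit cost 29 (adds 290)
shortest-cost path #5: 0→1→11→7→4 push 2 @ unit cost 34 (adds 68)
shortest-cost path #6: 0→1→11→7→3→4 push 17 @ unit cost 35 (adds 595)
shortest-cost path #7: 0→1→5→10→4 push 2 @ unit cost 36 (adds 72)
shortest-cost path #8: 0→1→11→2→3→4 push 4 @ unit cost 39 (adds 156)
shortest-cost path #9: 0→1→8→7→3→4 push 8 @ unit cost 39 (adds 312)
shortest-cost path #10: 0→1→5→11→2→3→4 push 1 @ unit cost 49 (adds 49)
shortest-cost path #11: 0→1→5→11→2→3→7→9→4 push 3 @ unit cost 52 (adds 156)
total cost = 2148

Minimum cost for 68 units: 2148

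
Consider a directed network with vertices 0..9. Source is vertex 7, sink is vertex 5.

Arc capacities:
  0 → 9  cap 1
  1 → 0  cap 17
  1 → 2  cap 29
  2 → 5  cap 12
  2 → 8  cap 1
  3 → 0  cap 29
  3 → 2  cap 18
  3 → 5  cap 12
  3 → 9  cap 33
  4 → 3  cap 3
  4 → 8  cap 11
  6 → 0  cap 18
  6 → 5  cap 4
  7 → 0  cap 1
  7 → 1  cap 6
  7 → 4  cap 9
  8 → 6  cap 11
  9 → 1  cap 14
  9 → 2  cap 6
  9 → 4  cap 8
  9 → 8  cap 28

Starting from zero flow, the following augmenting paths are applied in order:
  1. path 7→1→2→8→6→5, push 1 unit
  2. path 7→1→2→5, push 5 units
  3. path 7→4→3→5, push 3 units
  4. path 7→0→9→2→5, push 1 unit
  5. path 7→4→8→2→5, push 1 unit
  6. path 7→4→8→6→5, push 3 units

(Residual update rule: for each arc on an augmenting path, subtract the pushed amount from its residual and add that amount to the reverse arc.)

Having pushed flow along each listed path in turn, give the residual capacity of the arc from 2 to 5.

after path 1 (7→1→2→8→6→5, push 1): res(2,5)=12
after path 2 (7→1→2→5, push 5): res(2,5)=7
after path 3 (7→4→3→5, push 3): res(2,5)=7
after path 4 (7→0→9→2→5, push 1): res(2,5)=6
after path 5 (7→4→8→2→5, push 1): res(2,5)=5
after path 6 (7→4→8→6→5, push 3): res(2,5)=5

Residual capacity of (2,5): 5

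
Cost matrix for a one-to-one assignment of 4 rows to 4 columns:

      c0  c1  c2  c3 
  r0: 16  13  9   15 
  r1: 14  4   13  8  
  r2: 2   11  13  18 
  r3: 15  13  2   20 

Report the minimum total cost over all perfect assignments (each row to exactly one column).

Minimum assignment cost: 23

optimal assignment: row0→col3 (cost 15), row1→col1 (cost 4), row2→col0 (cost 2), row3→col2 (cost 2)
total = 15 + 4 + 2 + 2 = 23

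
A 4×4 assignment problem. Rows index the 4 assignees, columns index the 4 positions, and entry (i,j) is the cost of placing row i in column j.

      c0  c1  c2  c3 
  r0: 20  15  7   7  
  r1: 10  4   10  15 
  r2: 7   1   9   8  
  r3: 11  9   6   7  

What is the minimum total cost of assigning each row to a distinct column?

Minimum assignment cost: 24

one of 2 optimal assignments: row0→col3 (cost 7), row1→col0 (cost 10), row2→col1 (cost 1), row3→col2 (cost 6)
total = 7 + 10 + 1 + 6 = 24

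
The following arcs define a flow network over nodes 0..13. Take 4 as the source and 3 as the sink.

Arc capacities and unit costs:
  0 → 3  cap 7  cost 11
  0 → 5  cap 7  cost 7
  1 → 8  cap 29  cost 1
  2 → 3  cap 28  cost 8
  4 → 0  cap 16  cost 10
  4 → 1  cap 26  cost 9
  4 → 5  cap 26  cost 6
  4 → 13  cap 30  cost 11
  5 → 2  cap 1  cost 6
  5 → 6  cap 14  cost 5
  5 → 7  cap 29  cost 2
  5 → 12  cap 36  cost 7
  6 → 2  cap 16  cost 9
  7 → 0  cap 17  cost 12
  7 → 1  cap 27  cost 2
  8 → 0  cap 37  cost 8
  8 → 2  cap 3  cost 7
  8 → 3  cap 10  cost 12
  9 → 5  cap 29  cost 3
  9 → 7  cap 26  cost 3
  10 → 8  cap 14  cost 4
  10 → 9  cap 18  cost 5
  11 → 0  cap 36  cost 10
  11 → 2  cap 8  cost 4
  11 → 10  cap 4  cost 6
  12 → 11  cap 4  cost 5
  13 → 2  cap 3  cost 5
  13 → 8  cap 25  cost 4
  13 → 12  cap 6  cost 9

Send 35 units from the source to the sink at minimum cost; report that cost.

Minimum cost for 35 units: 842

shortest-cost path #1: 4→5→2→3 push 1 @ unit cost 20 (adds 20)
shortest-cost path #2: 4→0→3 push 7 @ unit cost 21 (adds 147)
shortest-cost path #3: 4→1→8→3 push 10 @ unit cost 22 (adds 220)
shortest-cost path #4: 4→13→2→3 push 3 @ unit cost 24 (adds 72)
shortest-cost path #5: 4→1→8→2→3 push 3 @ unit cost 25 (adds 75)
shortest-cost path #6: 4→5→6→2→3 push 11 @ unit cost 28 (adds 308)
total cost = 842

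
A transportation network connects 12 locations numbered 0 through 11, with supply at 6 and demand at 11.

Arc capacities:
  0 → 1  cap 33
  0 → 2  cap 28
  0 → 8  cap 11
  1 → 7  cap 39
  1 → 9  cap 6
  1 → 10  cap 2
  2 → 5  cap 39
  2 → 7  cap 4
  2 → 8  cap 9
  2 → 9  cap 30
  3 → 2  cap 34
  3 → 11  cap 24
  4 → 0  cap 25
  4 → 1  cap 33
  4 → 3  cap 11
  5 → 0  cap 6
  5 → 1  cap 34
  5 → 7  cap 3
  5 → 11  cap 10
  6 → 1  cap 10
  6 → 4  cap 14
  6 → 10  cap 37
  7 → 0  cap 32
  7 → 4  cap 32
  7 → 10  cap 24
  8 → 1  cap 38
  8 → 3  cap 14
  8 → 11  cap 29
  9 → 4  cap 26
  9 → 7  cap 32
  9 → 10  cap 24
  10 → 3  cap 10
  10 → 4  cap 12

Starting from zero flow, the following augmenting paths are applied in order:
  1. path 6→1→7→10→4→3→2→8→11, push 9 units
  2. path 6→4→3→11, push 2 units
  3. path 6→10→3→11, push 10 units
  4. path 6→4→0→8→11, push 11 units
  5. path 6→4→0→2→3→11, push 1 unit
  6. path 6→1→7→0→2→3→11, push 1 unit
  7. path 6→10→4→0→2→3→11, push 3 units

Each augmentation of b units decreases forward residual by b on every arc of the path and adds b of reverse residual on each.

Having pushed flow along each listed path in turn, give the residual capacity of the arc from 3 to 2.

Residual capacity of (3,2): 30

after path 1 (6→1→7→10→4→3→2→8→11, push 9): res(3,2)=25
after path 2 (6→4→3→11, push 2): res(3,2)=25
after path 3 (6→10→3→11, push 10): res(3,2)=25
after path 4 (6→4→0→8→11, push 11): res(3,2)=25
after path 5 (6→4→0→2→3→11, push 1): res(3,2)=26
after path 6 (6→1→7→0→2→3→11, push 1): res(3,2)=27
after path 7 (6→10→4→0→2→3→11, push 3): res(3,2)=30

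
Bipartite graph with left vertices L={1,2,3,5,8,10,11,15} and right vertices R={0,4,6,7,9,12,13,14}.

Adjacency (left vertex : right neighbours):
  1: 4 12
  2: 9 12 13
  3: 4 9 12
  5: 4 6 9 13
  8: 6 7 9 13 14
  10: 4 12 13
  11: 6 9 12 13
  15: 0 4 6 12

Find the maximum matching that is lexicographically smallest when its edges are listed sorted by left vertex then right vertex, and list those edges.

|M| = 7 (so the lex-smallest maximum matching has 7 edges)
process left vertices in ascending order; for each, take the smallest-labelled available neighbour that still permits 7 edges overall, or leave it unmatched if none does
lex-smallest matching: {1-4, 2-9, 3-12, 5-6, 8-7, 10-13, 15-0}

Lex-smallest maximum matching: {(1,4), (2,9), (3,12), (5,6), (8,7), (10,13), (15,0)}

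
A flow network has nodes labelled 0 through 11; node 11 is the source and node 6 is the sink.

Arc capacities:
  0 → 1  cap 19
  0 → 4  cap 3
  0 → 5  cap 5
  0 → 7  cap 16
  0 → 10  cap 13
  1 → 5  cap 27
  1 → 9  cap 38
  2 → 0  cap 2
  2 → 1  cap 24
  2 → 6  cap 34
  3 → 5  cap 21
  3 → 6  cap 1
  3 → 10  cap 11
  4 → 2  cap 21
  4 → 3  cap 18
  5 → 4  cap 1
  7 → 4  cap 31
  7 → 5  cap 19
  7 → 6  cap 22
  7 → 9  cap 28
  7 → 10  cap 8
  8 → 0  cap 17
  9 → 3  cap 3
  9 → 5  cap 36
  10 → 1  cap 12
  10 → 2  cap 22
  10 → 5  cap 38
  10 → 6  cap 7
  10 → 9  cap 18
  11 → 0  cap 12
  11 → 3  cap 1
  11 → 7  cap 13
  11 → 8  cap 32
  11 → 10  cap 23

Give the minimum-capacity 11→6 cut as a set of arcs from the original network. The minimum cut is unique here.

augment #1: 11→3→6 push 1
augment #2: 11→7→6 push 13
augment #3: 11→10→6 push 7
augment #4: 11→0→7→6 push 9
augment #5: 11→10→2→6 push 16
augment #6: 11→0→4→2→6 push 3
augment #7: 11→8→0→10→2→6 push 6
augment #8: 11→8→0→5→4→2→6 push 1
augment #9: 11→8→0→7→4→2→6 push 7
max flow = 63; residual-reachable set from 11 gives S-side
cut edges (S→T): {(0,4), (0,7), (3,6), (5,4), (10,2), (10,6), (11,7)} total cap 63

Min-cut arcs: {(0,4), (0,7), (3,6), (5,4), (10,2), (10,6), (11,7)} (total capacity 63)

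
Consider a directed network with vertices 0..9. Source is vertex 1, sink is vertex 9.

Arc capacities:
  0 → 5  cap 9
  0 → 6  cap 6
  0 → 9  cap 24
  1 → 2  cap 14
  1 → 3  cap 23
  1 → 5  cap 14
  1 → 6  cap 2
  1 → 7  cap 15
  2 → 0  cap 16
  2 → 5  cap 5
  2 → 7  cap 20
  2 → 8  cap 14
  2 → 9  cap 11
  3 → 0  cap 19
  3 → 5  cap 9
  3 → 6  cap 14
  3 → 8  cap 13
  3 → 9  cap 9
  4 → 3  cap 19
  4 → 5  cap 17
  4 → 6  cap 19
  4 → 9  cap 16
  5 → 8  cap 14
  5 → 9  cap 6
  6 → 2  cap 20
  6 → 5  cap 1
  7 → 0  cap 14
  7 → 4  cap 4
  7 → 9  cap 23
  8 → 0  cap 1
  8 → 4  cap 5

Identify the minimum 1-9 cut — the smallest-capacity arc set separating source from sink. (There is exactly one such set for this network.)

Min-cut arcs: {(1,2), (1,3), (1,6), (1,7), (5,9), (8,0), (8,4)} (total capacity 66)

augment #1: 1→2→9 push 11
augment #2: 1→3→9 push 9
augment #3: 1→5→9 push 6
augment #4: 1→7→9 push 15
augment #5: 1→2→0→9 push 3
augment #6: 1→3→0→9 push 14
augment #7: 1→5→8→0→9 push 1
augment #8: 1→5→8→4→9 push 5
augment #9: 1→6→2→0→9 push 2
max flow = 66; residual-reachable set from 1 gives S-side
cut edges (S→T): {(1,2), (1,3), (1,6), (1,7), (5,9), (8,0), (8,4)} total cap 66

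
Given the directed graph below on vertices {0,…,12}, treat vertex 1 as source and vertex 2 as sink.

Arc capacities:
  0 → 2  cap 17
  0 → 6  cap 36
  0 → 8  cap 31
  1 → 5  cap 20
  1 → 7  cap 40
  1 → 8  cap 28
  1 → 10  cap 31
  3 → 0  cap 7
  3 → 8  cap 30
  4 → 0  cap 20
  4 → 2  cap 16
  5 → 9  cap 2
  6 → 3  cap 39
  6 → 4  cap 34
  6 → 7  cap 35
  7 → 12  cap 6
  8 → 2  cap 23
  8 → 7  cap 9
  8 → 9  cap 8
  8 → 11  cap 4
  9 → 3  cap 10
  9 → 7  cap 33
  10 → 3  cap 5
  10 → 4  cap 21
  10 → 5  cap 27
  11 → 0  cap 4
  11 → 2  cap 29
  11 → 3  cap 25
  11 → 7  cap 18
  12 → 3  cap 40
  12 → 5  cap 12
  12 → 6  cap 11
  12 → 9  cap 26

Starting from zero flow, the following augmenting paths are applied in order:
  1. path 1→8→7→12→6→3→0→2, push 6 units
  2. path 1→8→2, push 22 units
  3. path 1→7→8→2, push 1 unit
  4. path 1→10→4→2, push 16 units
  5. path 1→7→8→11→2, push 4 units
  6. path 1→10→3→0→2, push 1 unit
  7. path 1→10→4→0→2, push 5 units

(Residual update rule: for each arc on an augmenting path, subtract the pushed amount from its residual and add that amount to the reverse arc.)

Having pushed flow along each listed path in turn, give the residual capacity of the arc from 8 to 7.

Residual capacity of (8,7): 8

after path 1 (1→8→7→12→6→3→0→2, push 6): res(8,7)=3
after path 2 (1→8→2, push 22): res(8,7)=3
after path 3 (1→7→8→2, push 1): res(8,7)=4
after path 4 (1→10→4→2, push 16): res(8,7)=4
after path 5 (1→7→8→11→2, push 4): res(8,7)=8
after path 6 (1→10→3→0→2, push 1): res(8,7)=8
after path 7 (1→10→4→0→2, push 5): res(8,7)=8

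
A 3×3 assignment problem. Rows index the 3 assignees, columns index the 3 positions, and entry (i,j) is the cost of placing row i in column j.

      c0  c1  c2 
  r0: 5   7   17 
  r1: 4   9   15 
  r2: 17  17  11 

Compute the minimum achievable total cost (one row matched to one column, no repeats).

Minimum assignment cost: 22

optimal assignment: row0→col1 (cost 7), row1→col0 (cost 4), row2→col2 (cost 11)
total = 7 + 4 + 11 = 22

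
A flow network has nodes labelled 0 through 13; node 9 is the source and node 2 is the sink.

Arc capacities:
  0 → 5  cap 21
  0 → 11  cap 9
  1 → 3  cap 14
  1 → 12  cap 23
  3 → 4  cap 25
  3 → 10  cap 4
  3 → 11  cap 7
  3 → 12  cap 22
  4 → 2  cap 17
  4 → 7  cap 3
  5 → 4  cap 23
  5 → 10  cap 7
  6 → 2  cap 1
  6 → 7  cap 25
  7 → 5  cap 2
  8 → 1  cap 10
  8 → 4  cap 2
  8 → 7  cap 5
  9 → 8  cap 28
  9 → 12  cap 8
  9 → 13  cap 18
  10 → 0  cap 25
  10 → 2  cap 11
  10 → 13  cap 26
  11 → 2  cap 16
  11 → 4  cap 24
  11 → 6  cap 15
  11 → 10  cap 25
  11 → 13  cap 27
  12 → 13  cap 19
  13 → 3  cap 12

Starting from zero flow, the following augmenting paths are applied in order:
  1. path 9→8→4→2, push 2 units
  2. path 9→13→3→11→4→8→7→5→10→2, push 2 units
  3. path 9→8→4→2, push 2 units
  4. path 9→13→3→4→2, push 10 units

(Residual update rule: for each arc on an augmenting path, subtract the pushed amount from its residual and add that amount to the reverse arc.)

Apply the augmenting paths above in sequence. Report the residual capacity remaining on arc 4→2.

Residual capacity of (4,2): 3

after path 1 (9→8→4→2, push 2): res(4,2)=15
after path 2 (9→13→3→11→4→8→7→5→10→2, push 2): res(4,2)=15
after path 3 (9→8→4→2, push 2): res(4,2)=13
after path 4 (9→13→3→4→2, push 10): res(4,2)=3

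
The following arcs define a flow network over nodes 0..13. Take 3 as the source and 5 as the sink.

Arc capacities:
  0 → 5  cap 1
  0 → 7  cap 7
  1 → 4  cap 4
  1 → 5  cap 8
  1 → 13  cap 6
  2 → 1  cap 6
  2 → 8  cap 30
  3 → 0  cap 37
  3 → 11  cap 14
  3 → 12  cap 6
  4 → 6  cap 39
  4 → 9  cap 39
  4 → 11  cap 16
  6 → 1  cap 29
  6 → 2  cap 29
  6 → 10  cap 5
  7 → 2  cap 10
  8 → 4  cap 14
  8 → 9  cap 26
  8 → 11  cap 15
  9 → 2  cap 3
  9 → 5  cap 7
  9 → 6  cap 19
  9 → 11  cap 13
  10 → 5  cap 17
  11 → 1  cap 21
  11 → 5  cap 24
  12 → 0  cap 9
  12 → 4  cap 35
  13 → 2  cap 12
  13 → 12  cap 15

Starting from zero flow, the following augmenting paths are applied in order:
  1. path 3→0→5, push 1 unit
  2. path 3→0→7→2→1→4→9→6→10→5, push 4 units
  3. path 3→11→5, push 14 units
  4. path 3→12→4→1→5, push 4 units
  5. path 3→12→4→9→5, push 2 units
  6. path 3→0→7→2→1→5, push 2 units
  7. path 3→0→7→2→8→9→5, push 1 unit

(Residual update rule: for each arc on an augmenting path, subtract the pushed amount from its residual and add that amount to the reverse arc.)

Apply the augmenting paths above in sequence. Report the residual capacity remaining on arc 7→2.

Residual capacity of (7,2): 3

after path 1 (3→0→5, push 1): res(7,2)=10
after path 2 (3→0→7→2→1→4→9→6→10→5, push 4): res(7,2)=6
after path 3 (3→11→5, push 14): res(7,2)=6
after path 4 (3→12→4→1→5, push 4): res(7,2)=6
after path 5 (3→12→4→9→5, push 2): res(7,2)=6
after path 6 (3→0→7→2→1→5, push 2): res(7,2)=4
after path 7 (3→0→7→2→8→9→5, push 1): res(7,2)=3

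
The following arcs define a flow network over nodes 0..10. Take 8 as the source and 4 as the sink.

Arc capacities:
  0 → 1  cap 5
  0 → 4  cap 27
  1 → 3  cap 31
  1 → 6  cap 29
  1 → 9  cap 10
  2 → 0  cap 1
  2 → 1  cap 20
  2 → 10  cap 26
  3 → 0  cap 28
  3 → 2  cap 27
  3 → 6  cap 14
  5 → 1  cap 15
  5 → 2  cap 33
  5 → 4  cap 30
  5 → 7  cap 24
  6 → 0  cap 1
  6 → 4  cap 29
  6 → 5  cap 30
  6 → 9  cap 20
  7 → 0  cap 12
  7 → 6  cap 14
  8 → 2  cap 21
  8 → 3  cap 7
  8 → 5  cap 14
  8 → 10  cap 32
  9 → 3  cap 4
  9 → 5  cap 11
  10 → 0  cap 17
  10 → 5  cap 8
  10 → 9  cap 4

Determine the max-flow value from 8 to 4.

Maximum flow value: 71

augment #1: 8→5→4 bottleneck 14, total now 14
augment #2: 8→2→0→4 bottleneck 1, total now 15
augment #3: 8→3→0→4 bottleneck 7, total now 22
augment #4: 8→10→0→4 bottleneck 17, total now 39
augment #5: 8→10→5→4 bottleneck 8, total now 47
augment #6: 8→2→1→6→4 bottleneck 20, total now 67
augment #7: 8→10→9→5→4 bottleneck 4, total now 71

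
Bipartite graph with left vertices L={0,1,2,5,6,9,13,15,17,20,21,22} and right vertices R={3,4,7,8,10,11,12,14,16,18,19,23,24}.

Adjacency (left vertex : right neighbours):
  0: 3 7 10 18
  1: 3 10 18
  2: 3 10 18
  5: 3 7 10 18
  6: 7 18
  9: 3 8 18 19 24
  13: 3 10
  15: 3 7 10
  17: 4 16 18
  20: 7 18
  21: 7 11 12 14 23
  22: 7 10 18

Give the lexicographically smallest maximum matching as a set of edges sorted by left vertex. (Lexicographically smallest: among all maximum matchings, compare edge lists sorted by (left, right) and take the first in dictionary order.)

|M| = 7 (so the lex-smallest maximum matching has 7 edges)
process left vertices in ascending order; for each, take the smallest-labelled available neighbour that still permits 7 edges overall, or leave it unmatched if none does
lex-smallest matching: {0-3, 1-10, 2-18, 5-7, 9-8, 17-4, 21-11}

Lex-smallest maximum matching: {(0,3), (1,10), (2,18), (5,7), (9,8), (17,4), (21,11)}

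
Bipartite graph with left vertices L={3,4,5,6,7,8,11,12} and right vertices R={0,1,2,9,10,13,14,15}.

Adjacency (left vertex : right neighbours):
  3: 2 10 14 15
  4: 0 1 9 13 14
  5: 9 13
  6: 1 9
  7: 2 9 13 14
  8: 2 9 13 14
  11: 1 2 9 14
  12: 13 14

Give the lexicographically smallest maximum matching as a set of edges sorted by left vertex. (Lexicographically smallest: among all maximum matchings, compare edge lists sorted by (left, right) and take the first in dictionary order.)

|M| = 7 (so the lex-smallest maximum matching has 7 edges)
process left vertices in ascending order; for each, take the smallest-labelled available neighbour that still permits 7 edges overall, or leave it unmatched if none does
lex-smallest matching: {3-10, 4-0, 5-9, 6-1, 7-2, 8-13, 11-14}

Lex-smallest maximum matching: {(3,10), (4,0), (5,9), (6,1), (7,2), (8,13), (11,14)}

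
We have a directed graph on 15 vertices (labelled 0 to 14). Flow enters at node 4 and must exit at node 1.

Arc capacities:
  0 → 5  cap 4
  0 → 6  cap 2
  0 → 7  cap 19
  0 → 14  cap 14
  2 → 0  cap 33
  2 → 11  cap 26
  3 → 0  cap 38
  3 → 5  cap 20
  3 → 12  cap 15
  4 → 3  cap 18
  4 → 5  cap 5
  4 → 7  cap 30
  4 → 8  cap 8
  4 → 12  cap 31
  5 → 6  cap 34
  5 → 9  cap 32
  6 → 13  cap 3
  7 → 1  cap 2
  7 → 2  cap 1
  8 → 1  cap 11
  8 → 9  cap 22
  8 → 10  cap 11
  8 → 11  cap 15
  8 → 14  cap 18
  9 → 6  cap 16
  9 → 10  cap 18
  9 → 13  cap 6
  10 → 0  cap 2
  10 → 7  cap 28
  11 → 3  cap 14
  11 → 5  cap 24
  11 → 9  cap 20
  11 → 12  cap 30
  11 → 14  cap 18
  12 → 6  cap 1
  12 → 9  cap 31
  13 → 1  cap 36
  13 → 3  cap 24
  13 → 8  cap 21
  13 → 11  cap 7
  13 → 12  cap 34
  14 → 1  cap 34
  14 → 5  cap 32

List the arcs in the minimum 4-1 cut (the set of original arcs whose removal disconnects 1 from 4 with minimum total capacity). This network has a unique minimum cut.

Min-cut arcs: {(0,14), (4,8), (6,13), (7,1), (7,2), (9,13)} (total capacity 34)

augment #1: 4→7→1 push 2
augment #2: 4→8→1 push 8
augment #3: 4→3→0→14→1 push 14
augment #4: 4→5→6→13→1 push 3
augment #5: 4→5→9→13→1 push 2
augment #6: 4→12→9→13→1 push 4
augment #7: 4→7→2→11→14→1 push 1
max flow = 34; residual-reachable set from 4 gives S-side
cut edges (S→T): {(0,14), (4,8), (6,13), (7,1), (7,2), (9,13)} total cap 34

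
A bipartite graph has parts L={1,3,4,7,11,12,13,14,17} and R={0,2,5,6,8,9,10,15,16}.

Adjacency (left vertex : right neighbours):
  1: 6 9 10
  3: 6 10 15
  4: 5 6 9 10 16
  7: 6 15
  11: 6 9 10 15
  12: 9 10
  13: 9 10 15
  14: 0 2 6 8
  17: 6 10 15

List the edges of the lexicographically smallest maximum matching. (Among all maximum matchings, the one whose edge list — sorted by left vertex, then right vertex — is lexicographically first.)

|M| = 6 (so the lex-smallest maximum matching has 6 edges)
process left vertices in ascending order; for each, take the smallest-labelled available neighbour that still permits 6 edges overall, or leave it unmatched if none does
lex-smallest matching: {1-6, 3-10, 4-5, 7-15, 11-9, 14-0}

Lex-smallest maximum matching: {(1,6), (3,10), (4,5), (7,15), (11,9), (14,0)}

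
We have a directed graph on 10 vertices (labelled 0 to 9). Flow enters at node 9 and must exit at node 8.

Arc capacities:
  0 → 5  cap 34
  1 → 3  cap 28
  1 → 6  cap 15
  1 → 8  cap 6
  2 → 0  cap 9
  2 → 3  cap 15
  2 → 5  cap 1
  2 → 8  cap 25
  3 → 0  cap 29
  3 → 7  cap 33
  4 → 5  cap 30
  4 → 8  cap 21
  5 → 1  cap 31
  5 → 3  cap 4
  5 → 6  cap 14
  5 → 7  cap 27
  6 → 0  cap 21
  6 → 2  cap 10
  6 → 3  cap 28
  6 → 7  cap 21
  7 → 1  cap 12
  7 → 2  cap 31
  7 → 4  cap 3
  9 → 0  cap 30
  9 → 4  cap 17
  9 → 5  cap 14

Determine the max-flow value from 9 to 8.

Maximum flow value: 51

augment #1: 9→4→8 bottleneck 17, total now 17
augment #2: 9→5→1→8 bottleneck 6, total now 23
augment #3: 9→5→6→2→8 bottleneck 8, total now 31
augment #4: 9→0→5→6→2→8 bottleneck 2, total now 33
augment #5: 9→0→5→7→2→8 bottleneck 15, total now 48
augment #6: 9→0→5→7→4→8 bottleneck 3, total now 51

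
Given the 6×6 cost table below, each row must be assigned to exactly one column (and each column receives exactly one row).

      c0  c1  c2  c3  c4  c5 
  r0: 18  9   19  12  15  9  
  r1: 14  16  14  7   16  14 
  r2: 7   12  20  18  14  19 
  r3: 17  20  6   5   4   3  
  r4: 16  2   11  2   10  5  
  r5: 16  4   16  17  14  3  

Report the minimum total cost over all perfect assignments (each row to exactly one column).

Minimum assignment cost: 39

optimal assignment: row0→col1 (cost 9), row1→col2 (cost 14), row2→col0 (cost 7), row3→col4 (cost 4), row4→col3 (cost 2), row5→col5 (cost 3)
total = 9 + 14 + 7 + 4 + 2 + 3 = 39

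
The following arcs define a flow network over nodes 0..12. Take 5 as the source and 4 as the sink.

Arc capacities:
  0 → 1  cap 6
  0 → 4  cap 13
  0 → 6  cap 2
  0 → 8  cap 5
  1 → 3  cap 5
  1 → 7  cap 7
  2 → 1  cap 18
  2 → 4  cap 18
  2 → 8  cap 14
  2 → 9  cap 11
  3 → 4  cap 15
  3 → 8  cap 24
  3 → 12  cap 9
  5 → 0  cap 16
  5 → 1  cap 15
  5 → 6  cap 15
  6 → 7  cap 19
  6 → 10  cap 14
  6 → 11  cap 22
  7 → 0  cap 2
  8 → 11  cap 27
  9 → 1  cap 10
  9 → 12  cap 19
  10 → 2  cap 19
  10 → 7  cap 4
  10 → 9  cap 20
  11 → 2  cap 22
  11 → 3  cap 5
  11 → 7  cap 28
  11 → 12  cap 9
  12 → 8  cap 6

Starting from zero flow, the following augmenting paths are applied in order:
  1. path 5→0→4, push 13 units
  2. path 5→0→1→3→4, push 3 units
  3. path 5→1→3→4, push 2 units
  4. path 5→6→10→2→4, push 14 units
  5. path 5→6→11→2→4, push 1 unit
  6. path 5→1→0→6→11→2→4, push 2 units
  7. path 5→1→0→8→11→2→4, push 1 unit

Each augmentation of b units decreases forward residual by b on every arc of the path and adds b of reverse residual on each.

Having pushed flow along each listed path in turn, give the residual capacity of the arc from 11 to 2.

Residual capacity of (11,2): 18

after path 1 (5→0→4, push 13): res(11,2)=22
after path 2 (5→0→1→3→4, push 3): res(11,2)=22
after path 3 (5→1→3→4, push 2): res(11,2)=22
after path 4 (5→6→10→2→4, push 14): res(11,2)=22
after path 5 (5→6→11→2→4, push 1): res(11,2)=21
after path 6 (5→1→0→6→11→2→4, push 2): res(11,2)=19
after path 7 (5→1→0→8→11→2→4, push 1): res(11,2)=18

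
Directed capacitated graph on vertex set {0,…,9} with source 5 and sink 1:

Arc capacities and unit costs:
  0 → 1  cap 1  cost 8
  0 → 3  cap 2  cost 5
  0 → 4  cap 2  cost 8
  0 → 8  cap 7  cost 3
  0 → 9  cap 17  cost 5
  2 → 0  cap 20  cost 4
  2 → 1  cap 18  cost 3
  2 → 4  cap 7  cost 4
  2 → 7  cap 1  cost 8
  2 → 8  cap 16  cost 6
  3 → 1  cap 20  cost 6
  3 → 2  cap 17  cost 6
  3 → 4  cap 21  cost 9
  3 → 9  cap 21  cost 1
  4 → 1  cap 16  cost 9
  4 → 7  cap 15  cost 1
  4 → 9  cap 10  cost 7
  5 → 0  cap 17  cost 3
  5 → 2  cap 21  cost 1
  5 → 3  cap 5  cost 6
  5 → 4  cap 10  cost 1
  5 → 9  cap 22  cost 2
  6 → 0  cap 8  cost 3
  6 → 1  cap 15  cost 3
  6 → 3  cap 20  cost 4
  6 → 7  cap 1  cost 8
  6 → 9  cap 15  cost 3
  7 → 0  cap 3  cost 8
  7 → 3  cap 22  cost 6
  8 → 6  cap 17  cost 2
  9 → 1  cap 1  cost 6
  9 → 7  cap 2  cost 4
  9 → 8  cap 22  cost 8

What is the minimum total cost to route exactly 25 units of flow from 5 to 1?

Minimum cost for 25 units: 140

shortest-cost path #1: 5→2→1 push 18 @ unit cost 4 (adds 72)
shortest-cost path #2: 5→9→1 push 1 @ unit cost 8 (adds 8)
shortest-cost path #3: 5→4→1 push 6 @ unit cost 10 (adds 60)
total cost = 140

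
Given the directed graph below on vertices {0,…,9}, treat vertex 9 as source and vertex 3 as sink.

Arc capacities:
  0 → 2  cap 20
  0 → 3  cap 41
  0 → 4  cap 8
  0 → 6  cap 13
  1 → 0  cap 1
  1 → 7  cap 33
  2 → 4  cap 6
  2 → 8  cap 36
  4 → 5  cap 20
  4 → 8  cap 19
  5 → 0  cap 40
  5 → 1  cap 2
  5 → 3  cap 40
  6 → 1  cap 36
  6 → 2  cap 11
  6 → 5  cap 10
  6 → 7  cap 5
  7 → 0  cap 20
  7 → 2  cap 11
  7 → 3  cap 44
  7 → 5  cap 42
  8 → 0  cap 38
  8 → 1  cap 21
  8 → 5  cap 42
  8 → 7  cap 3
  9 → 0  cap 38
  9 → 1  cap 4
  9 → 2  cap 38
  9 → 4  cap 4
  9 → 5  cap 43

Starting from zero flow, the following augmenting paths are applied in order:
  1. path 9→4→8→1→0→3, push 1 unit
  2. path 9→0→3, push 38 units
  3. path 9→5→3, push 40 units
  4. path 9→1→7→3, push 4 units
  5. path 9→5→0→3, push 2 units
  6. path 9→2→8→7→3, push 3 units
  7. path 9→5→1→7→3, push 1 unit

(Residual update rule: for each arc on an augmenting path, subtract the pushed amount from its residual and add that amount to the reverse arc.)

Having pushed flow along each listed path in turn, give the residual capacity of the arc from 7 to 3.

after path 1 (9→4→8→1→0→3, push 1): res(7,3)=44
after path 2 (9→0→3, push 38): res(7,3)=44
after path 3 (9→5→3, push 40): res(7,3)=44
after path 4 (9→1→7→3, push 4): res(7,3)=40
after path 5 (9→5→0→3, push 2): res(7,3)=40
after path 6 (9→2→8→7→3, push 3): res(7,3)=37
after path 7 (9→5→1→7→3, push 1): res(7,3)=36

Residual capacity of (7,3): 36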